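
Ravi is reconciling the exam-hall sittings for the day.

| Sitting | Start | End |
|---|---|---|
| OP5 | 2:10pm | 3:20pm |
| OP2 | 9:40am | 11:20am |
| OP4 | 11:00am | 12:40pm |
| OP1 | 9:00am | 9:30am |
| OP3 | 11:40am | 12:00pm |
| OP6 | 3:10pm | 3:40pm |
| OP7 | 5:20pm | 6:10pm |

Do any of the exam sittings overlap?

Two intervals overlap when each starts before the other ends.
Sorted by start: OP1, OP2, OP4, OP3, OP5, OP6, OP7.
OP2 starts after OP1 ends — done with OP1.
OP4 starts before OP2 ends → OP2 and OP4 overlap.
That's a conflict, so the schedule is not conflict-free.

Yes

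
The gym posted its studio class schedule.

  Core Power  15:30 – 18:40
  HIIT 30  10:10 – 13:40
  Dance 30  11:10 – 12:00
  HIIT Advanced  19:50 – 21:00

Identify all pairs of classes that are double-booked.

Dance 30 & HIIT 30

Sorted by start: HIIT 30, Dance 30, Core Power, HIIT Advanced.
Dance 30 starts before HIIT 30 ends → HIIT 30 and Dance 30 overlap.
Core Power starts after HIIT 30 ends — done with HIIT 30.
Core Power starts after Dance 30 ends — done with Dance 30.
HIIT Advanced starts after Core Power ends.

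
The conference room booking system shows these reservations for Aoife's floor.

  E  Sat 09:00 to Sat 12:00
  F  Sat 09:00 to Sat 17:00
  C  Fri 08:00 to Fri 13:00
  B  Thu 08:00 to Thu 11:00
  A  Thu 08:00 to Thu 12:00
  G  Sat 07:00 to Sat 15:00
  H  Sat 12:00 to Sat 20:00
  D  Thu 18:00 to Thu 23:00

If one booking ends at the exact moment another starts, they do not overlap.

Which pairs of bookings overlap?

Sorted by start: A, B, D, C, G, E, F, H.
B starts before A ends → A and B overlap.
D starts after A ends, so A has no further overlaps.
D starts after B ends, so B has no further overlaps.
C starts after D ends, so D has no further overlaps.
G starts after C ends, so C has no further overlaps.
E starts before G ends → G and E overlap.
F starts before G ends → G and F overlap.
H starts before G ends → G and H overlap.
F starts before E ends → E and F overlap.
H starts exactly when E ends (back-to-back, no overlap).
H starts before F ends → F and H overlap.

A & B, E & F, E & G, F & G, F & H, G & H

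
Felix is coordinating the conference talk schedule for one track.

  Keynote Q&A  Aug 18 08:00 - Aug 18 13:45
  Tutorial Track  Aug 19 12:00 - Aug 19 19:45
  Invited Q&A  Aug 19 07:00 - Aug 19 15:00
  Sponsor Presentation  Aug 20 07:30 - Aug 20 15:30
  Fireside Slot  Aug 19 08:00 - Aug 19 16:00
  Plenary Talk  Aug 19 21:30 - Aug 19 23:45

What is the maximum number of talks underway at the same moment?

Walk through starts and ends in time order (an end at T is processed before a start at T):
Aug 18 08:00 start Keynote Q&A → 1
Aug 18 13:45 end Keynote Q&A → 0
Aug 19 07:00 start Invited Q&A → 1
Aug 19 08:00 start Fireside Slot → 2
Aug 19 12:00 start Tutorial Track → 3
Aug 19 15:00 end Invited Q&A → 2
Aug 19 16:00 end Fireside Slot → 1
Aug 19 19:45 end Tutorial Track → 0
Aug 19 21:30 start Plenary Talk → 1
Aug 19 23:45 end Plenary Talk → 0
Aug 20 07:30 start Sponsor Presentation → 1
Aug 20 15:30 end Sponsor Presentation → 0
Peak is 3, at Aug 19 12:00 (Fireside Slot, Invited Q&A, Tutorial Track).

3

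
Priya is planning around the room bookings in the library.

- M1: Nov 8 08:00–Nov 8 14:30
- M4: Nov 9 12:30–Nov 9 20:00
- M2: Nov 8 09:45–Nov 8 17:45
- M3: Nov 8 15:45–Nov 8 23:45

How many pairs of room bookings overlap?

2

Check each pair: they overlap iff neither finishes before the other starts.
Sorted by start: M1, M2, M3, M4.
M2 starts before M1 ends → M1 and M2 overlap.
M3 starts after M1 ends, so M1 has no further overlaps.
M3 starts before M2 ends → M2 and M3 overlap.
M4 starts after M2 ends.
M4 starts after M3 ends.
Overlapping pairs: M1 & M2, M2 & M3 — 2 in total.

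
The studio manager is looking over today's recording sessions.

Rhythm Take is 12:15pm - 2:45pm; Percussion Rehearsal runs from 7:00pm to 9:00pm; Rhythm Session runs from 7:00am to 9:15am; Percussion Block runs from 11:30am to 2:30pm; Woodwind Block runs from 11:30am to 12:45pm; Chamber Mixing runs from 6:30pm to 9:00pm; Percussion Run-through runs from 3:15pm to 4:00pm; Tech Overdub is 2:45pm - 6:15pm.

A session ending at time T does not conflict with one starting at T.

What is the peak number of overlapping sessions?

3

Sweep the timeline, counting +1 at each start and −1 at each end (ends before starts at a tie):
7:00am start Rhythm Session → 1
9:15am end Rhythm Session → 0
11:30am start Percussion Block → 1
11:30am start Woodwind Block → 2
12:15pm start Rhythm Take → 3
12:45pm end Woodwind Block → 2
2:30pm end Percussion Block → 1
2:45pm end Rhythm Take → 0
2:45pm start Tech Overdub → 1
3:15pm start Percussion Run-through → 2
4:00pm end Percussion Run-through → 1
6:15pm end Tech Overdub → 0
6:30pm start Chamber Mixing → 1
7:00pm start Percussion Rehearsal → 2
9:00pm end Chamber Mixing → 1
9:00pm end Percussion Rehearsal → 0
Peak is 3, at 12:15pm (Percussion Block, Rhythm Take, Woodwind Block).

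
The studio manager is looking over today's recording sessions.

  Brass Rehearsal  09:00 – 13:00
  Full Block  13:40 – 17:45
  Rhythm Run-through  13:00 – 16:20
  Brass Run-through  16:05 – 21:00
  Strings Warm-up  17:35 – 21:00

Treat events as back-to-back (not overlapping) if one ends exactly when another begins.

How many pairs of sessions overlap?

5

Two intervals overlap when each starts before the other ends.
Sorted by start: Brass Rehearsal, Rhythm Run-through, Full Block, Brass Run-through, Strings Warm-up.
Rhythm Run-through starts exactly when Brass Rehearsal ends (back-to-back, no overlap), so Brass Rehearsal has no further overlaps.
Full Block starts before Rhythm Run-through ends → Rhythm Run-through and Full Block overlap.
Brass Run-through starts before Rhythm Run-through ends → Rhythm Run-through and Brass Run-through overlap.
Strings Warm-up starts after Rhythm Run-through ends.
Brass Run-through starts before Full Block ends → Full Block and Brass Run-through overlap.
Strings Warm-up starts before Full Block ends → Full Block and Strings Warm-up overlap.
Strings Warm-up starts before Brass Run-through ends → Brass Run-through and Strings Warm-up overlap.
Overlapping pairs: Brass Run-through & Full Block, Brass Run-through & Rhythm Run-through, Brass Run-through & Strings Warm-up, Full Block & Rhythm Run-through, Full Block & Strings Warm-up — 5 in total.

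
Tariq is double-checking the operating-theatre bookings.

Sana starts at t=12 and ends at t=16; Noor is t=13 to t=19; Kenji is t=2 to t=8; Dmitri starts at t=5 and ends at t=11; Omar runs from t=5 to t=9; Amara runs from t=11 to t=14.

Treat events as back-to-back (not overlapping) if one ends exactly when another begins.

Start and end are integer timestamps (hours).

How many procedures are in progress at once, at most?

Sweep the timeline, counting +1 at each start and −1 at each end (ends before starts at a tie):
t=2 start Kenji → 1
t=5 start Dmitri → 2
t=5 start Omar → 3
t=8 end Kenji → 2
t=9 end Omar → 1
t=11 end Dmitri → 0
t=11 start Amara → 1
t=12 start Sana → 2
t=13 start Noor → 3
t=14 end Amara → 2
t=16 end Sana → 1
t=19 end Noor → 0
Peak is 3, at t=5 (Dmitri, Kenji, Omar).

3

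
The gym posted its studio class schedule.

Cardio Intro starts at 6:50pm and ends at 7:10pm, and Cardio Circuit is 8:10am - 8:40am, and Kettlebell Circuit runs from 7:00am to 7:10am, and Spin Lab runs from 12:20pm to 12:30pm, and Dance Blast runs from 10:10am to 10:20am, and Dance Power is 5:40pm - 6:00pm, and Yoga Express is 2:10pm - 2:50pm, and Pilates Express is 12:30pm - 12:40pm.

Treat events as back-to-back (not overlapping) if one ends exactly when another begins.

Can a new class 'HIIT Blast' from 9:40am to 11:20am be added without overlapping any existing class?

No — it overlaps Dance Blast

Kettlebell Circuit: ends 7:10am at or before HIIT Blast starts 9:40am → clear.
Cardio Circuit: ends 8:40am at or before HIIT Blast starts 9:40am → clear.
Dance Blast: starts 10:10am before HIIT Blast ends 11:20am, and ends 10:20am after HIIT Blast starts 9:40am → overlap.
Spin Lab: starts 12:20pm at or after HIIT Blast ends 11:20am → clear.
Pilates Express: starts 12:30pm at or after HIIT Blast ends 11:20am → clear.
Yoga Express: starts 2:10pm at or after HIIT Blast ends 11:20am → clear.
Dance Power: starts 5:40pm at or after HIIT Blast ends 11:20am → clear.
Cardio Intro: starts 6:50pm at or after HIIT Blast ends 11:20am → clear.
HIIT Blast overlaps Dance Blast.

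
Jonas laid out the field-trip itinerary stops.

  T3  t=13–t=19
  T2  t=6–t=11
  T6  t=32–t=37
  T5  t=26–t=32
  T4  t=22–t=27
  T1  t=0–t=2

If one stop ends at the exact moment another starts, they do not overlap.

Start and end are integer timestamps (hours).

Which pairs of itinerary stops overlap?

Two intervals overlap when each starts before the other ends.
Sorted by start: T1, T2, T3, T4, T5, T6.
T2 starts after T1 ends — done with T1.
T3 starts after T2 ends — done with T2.
T4 starts after T3 ends — done with T3.
T5 starts before T4 ends → T4 and T5 overlap.
T6 starts after T4 ends.
T6 starts exactly when T5 ends (back-to-back, no overlap).

T4 & T5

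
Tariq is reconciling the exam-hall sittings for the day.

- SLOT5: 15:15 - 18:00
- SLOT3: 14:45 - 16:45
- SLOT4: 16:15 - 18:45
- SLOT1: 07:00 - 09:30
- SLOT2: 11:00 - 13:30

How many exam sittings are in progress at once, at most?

3

Sort all start/end points and keep a running count:
07:00 start SLOT1 → 1
09:30 end SLOT1 → 0
11:00 start SLOT2 → 1
13:30 end SLOT2 → 0
14:45 start SLOT3 → 1
15:15 start SLOT5 → 2
16:15 start SLOT4 → 3
16:45 end SLOT3 → 2
18:00 end SLOT5 → 1
18:45 end SLOT4 → 0
Peak is 3, at 16:15 (SLOT3, SLOT4, SLOT5).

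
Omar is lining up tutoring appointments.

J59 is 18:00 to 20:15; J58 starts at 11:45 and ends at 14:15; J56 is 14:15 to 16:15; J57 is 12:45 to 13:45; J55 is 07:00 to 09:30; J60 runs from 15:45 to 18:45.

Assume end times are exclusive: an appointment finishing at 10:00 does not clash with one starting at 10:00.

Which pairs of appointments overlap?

Two intervals overlap when each starts before the other ends.
Sorted by start: J55, J58, J57, J56, J60, J59.
J58 starts after J55 ends, so J55 has no further overlaps.
J57 starts before J58 ends → J58 and J57 overlap.
J56 starts exactly when J58 ends (back-to-back, no overlap), so J58 has no further overlaps.
J56 starts after J57 ends, so J57 has no further overlaps.
J60 starts before J56 ends → J56 and J60 overlap.
J59 starts after J56 ends.
J59 starts before J60 ends → J60 and J59 overlap.

J56 & J60, J57 & J58, J59 & J60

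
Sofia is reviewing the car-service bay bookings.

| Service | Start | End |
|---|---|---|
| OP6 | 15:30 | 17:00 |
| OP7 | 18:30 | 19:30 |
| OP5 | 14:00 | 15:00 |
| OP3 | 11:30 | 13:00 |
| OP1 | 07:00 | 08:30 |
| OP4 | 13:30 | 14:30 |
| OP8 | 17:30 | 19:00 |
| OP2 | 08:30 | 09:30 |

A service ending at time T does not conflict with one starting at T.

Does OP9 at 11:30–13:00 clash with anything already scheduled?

OP1: ends 08:30 at or before OP9 starts 11:30 → clear.
OP2: ends 09:30 at or before OP9 starts 11:30 → clear.
OP3: starts 11:30 before OP9 ends 13:00, and ends 13:00 after OP9 starts 11:30 → overlap.
OP4: starts 13:30 at or after OP9 ends 13:00 → clear.
OP5: starts 14:00 at or after OP9 ends 13:00 → clear.
OP6: starts 15:30 at or after OP9 ends 13:00 → clear.
OP8: starts 17:30 at or after OP9 ends 13:00 → clear.
OP7: starts 18:30 at or after OP9 ends 13:00 → clear.
OP9 overlaps OP3.

Yes — it overlaps OP3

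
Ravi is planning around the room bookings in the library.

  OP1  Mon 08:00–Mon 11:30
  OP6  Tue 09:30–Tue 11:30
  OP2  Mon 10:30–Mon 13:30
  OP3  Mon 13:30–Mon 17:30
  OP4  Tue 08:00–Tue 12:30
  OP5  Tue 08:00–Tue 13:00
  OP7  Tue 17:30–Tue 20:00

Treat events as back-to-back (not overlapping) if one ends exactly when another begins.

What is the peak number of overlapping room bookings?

3

Sort all start/end points and keep a running count:
Mon 08:00 start OP1 → 1
Mon 10:30 start OP2 → 2
Mon 11:30 end OP1 → 1
Mon 13:30 end OP2 → 0
Mon 13:30 start OP3 → 1
Mon 17:30 end OP3 → 0
Tue 08:00 start OP4 → 1
Tue 08:00 start OP5 → 2
Tue 09:30 start OP6 → 3
Tue 11:30 end OP6 → 2
Tue 12:30 end OP4 → 1
Tue 13:00 end OP5 → 0
Tue 17:30 start OP7 → 1
Tue 20:00 end OP7 → 0
Peak is 3, at Tue 09:30 (OP4, OP5, OP6).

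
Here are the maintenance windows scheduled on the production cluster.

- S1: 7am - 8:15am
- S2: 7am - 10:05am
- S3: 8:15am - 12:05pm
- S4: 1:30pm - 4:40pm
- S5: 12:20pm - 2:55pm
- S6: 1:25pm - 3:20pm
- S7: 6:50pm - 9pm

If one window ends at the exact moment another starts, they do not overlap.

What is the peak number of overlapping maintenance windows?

Sweep the timeline, counting +1 at each start and −1 at each end (ends before starts at a tie):
7am start S1 → 1
7am start S2 → 2
8:15am end S1 → 1
8:15am start S3 → 2
10:05am end S2 → 1
12:05pm end S3 → 0
12:20pm start S5 → 1
1:25pm start S6 → 2
1:30pm start S4 → 3
2:55pm end S5 → 2
3:20pm end S6 → 1
4:40pm end S4 → 0
6:50pm start S7 → 1
9pm end S7 → 0
Peak is 3, at 1:30pm (S4, S5, S6).

3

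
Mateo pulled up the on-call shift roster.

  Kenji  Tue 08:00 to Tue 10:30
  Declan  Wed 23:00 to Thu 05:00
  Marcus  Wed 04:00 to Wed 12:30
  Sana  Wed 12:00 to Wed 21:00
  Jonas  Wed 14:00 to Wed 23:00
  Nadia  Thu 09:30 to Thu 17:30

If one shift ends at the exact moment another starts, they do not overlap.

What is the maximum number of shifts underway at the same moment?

2

Sweep the timeline, counting +1 at each start and −1 at each end (ends before starts at a tie):
Tue 08:00 start Kenji → 1
Tue 10:30 end Kenji → 0
Wed 04:00 start Marcus → 1
Wed 12:00 start Sana → 2
Wed 12:30 end Marcus → 1
Wed 14:00 start Jonas → 2
Wed 21:00 end Sana → 1
Wed 23:00 end Jonas → 0
Wed 23:00 start Declan → 1
Thu 05:00 end Declan → 0
Thu 09:30 start Nadia → 1
Thu 17:30 end Nadia → 0
Peak is 2, at Wed 12:00 (Marcus, Sana).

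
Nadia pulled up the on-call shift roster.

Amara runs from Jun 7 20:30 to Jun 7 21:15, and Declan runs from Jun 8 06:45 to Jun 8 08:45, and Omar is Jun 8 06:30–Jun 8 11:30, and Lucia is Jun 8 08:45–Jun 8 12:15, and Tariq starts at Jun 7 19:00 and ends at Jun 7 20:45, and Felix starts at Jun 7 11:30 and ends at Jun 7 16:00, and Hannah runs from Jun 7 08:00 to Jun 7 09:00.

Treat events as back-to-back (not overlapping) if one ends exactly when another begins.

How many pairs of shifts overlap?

3

Sorted by start: Hannah, Felix, Tariq, Amara, Omar, Declan, Lucia.
Felix starts after Hannah ends; Hannah is clear from here.
Tariq starts after Felix ends; Felix is clear from here.
Amara starts before Tariq ends → Tariq and Amara overlap.
Omar starts after Tariq ends; Tariq is clear from here.
Omar starts after Amara ends; Amara is clear from here.
Declan starts before Omar ends → Omar and Declan overlap.
Lucia starts before Omar ends → Omar and Lucia overlap.
Lucia starts exactly when Declan ends (back-to-back, no overlap).
Overlapping pairs: Amara & Tariq, Declan & Omar, Lucia & Omar — 3 in total.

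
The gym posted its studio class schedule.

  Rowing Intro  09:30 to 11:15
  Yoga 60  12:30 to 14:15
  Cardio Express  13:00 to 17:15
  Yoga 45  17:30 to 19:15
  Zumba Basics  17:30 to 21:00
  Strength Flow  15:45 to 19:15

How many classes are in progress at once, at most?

Sweep the timeline, counting +1 at each start and −1 at each end (ends before starts at a tie):
09:30 start Rowing Intro → 1
11:15 end Rowing Intro → 0
12:30 start Yoga 60 → 1
13:00 start Cardio Express → 2
14:15 end Yoga 60 → 1
15:45 start Strength Flow → 2
17:15 end Cardio Express → 1
17:30 start Yoga 45 → 2
17:30 start Zumba Basics → 3
19:15 end Strength Flow → 2
19:15 end Yoga 45 → 1
21:00 end Zumba Basics → 0
Peak is 3, at 17:30 (Strength Flow, Yoga 45, Zumba Basics).

3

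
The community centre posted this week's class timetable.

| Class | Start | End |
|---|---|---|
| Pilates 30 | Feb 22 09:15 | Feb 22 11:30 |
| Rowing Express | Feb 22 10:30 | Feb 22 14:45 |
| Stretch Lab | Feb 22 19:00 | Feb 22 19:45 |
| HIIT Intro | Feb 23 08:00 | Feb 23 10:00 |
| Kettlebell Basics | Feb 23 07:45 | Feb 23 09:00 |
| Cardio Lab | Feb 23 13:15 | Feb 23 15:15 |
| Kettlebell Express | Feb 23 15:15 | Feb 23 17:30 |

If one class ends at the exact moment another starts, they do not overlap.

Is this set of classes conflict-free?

No

Sorted by start: Pilates 30, Rowing Express, Stretch Lab, Kettlebell Basics, HIIT Intro, Cardio Lab, Kettlebell Express.
Rowing Express starts before Pilates 30 ends → Pilates 30 and Rowing Express overlap.
That's a conflict, so the schedule is not conflict-free.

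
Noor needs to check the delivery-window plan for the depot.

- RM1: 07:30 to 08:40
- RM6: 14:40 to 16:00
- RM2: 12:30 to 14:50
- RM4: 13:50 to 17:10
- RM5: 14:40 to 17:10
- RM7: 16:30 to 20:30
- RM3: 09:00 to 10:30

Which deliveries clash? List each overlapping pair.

Two intervals overlap when each starts before the other ends.
Sorted by start: RM1, RM3, RM2, RM4, RM5, RM6, RM7.
RM3 starts after RM1 ends, so RM1 has no further overlaps.
RM2 starts after RM3 ends, so RM3 has no further overlaps.
RM4 starts before RM2 ends → RM2 and RM4 overlap.
RM5 starts before RM2 ends → RM2 and RM5 overlap.
RM6 starts before RM2 ends → RM2 and RM6 overlap.
RM7 starts after RM2 ends.
RM5 starts before RM4 ends → RM4 and RM5 overlap.
RM6 starts before RM4 ends → RM4 and RM6 overlap.
RM7 starts before RM4 ends → RM4 and RM7 overlap.
RM6 starts before RM5 ends → RM5 and RM6 overlap.
RM7 starts before RM5 ends → RM5 and RM7 overlap.
RM7 starts after RM6 ends.

RM2 & RM4, RM2 & RM5, RM2 & RM6, RM4 & RM5, RM4 & RM6, RM4 & RM7, RM5 & RM6, RM5 & RM7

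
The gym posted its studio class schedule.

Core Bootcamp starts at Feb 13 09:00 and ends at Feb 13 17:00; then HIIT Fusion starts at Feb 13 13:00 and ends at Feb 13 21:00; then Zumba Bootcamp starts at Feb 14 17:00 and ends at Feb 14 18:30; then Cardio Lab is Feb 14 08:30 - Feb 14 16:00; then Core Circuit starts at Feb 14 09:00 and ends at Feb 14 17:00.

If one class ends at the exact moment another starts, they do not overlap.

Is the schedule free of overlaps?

Check each pair: they overlap iff neither finishes before the other starts.
Sorted by start: Core Bootcamp, HIIT Fusion, Cardio Lab, Core Circuit, Zumba Bootcamp.
HIIT Fusion starts before Core Bootcamp ends → Core Bootcamp and HIIT Fusion overlap.
That's a conflict, so the schedule is not conflict-free.

No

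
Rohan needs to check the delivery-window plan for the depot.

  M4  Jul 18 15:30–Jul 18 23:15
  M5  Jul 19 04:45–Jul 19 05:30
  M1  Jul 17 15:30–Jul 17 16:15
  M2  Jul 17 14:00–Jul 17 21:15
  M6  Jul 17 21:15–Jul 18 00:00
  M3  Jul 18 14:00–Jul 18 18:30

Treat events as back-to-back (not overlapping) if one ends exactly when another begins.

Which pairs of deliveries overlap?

Sorted by start: M2, M1, M6, M3, M4, M5.
M1 starts before M2 ends → M2 and M1 overlap.
M6 starts exactly when M2 ends (back-to-back, no overlap), so nothing later overlaps M2 either.
M6 starts after M1 ends, so nothing later overlaps M1 either.
M3 starts after M6 ends, so nothing later overlaps M6 either.
M4 starts before M3 ends → M3 and M4 overlap.
M5 starts after M3 ends.
M5 starts after M4 ends.

M1 & M2, M3 & M4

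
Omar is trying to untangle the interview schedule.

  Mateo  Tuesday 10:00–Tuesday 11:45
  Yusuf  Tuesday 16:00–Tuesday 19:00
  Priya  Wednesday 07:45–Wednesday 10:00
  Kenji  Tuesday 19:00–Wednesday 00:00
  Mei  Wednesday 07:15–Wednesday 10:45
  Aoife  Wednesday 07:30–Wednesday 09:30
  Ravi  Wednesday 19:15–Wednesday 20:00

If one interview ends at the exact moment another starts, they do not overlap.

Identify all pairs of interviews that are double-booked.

Sorted by start: Mateo, Yusuf, Kenji, Mei, Aoife, Priya, Ravi.
Yusuf starts after Mateo ends, so nothing later overlaps Mateo either.
Kenji starts exactly when Yusuf ends (back-to-back, no overlap), so nothing later overlaps Yusuf either.
Mei starts after Kenji ends, so nothing later overlaps Kenji either.
Aoife starts before Mei ends → Mei and Aoife overlap.
Priya starts before Mei ends → Mei and Priya overlap.
Ravi starts after Mei ends.
Priya starts before Aoife ends → Aoife and Priya overlap.
Ravi starts after Aoife ends.
Ravi starts after Priya ends.

Aoife & Mei, Aoife & Priya, Mei & Priya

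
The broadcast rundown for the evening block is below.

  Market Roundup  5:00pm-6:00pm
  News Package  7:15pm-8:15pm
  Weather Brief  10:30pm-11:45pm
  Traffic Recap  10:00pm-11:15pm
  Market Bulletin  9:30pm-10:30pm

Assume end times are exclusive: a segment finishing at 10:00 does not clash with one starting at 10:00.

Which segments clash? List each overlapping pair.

Market Bulletin & Traffic Recap, Traffic Recap & Weather Brief

Sorted by start: Market Roundup, News Package, Market Bulletin, Traffic Recap, Weather Brief.
News Package starts after Market Roundup ends, so nothing later overlaps Market Roundup either.
Market Bulletin starts after News Package ends, so nothing later overlaps News Package either.
Traffic Recap starts before Market Bulletin ends → Market Bulletin and Traffic Recap overlap.
Weather Brief starts exactly when Market Bulletin ends (back-to-back, no overlap).
Weather Brief starts before Traffic Recap ends → Traffic Recap and Weather Brief overlap.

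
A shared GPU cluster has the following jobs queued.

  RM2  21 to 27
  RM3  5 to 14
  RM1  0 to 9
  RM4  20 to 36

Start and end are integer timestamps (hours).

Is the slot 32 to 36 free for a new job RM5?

RM1: ends 9 at or before RM5 starts 32 → clear.
RM3: ends 14 at or before RM5 starts 32 → clear.
RM4: starts 20 before RM5 ends 36, and ends 36 after RM5 starts 32 → overlap.
RM2: ends 27 at or before RM5 starts 32 → clear.
RM5 overlaps RM4.

No — it overlaps RM4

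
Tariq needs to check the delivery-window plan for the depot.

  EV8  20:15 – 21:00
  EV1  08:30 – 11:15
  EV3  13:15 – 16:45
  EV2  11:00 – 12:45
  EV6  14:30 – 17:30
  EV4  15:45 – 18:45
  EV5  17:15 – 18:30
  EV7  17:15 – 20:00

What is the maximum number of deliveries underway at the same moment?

4

Sweep the timeline, counting +1 at each start and −1 at each end (ends before starts at a tie):
08:30 start EV1 → 1
11:00 start EV2 → 2
11:15 end EV1 → 1
12:45 end EV2 → 0
13:15 start EV3 → 1
14:30 start EV6 → 2
15:45 start EV4 → 3
16:45 end EV3 → 2
17:15 start EV5 → 3
17:15 start EV7 → 4
17:30 end EV6 → 3
18:30 end EV5 → 2
18:45 end EV4 → 1
20:00 end EV7 → 0
20:15 start EV8 → 1
21:00 end EV8 → 0
Peak is 4, at 17:15 (EV4, EV5, EV6, EV7).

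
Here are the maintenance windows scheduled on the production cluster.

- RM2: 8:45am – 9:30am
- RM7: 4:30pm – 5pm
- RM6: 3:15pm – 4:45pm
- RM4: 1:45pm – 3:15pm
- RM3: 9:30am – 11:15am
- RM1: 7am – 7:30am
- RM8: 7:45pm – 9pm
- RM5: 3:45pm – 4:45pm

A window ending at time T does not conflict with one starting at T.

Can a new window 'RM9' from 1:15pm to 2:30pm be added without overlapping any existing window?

RM1: ends 7:30am at or before RM9 starts 1:15pm → clear.
RM2: ends 9:30am at or before RM9 starts 1:15pm → clear.
RM3: ends 11:15am at or before RM9 starts 1:15pm → clear.
RM4: starts 1:45pm before RM9 ends 2:30pm, and ends 3:15pm after RM9 starts 1:15pm → overlap.
RM6: starts 3:15pm at or after RM9 ends 2:30pm → clear.
RM5: starts 3:45pm at or after RM9 ends 2:30pm → clear.
RM7: starts 4:30pm at or after RM9 ends 2:30pm → clear.
RM8: starts 7:45pm at or after RM9 ends 2:30pm → clear.
RM9 overlaps RM4.

No — it overlaps RM4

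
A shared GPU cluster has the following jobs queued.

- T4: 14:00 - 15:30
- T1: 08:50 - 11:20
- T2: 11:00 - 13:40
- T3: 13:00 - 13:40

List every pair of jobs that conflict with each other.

T1 & T2, T2 & T3

Sorted by start: T1, T2, T3, T4.
T2 starts before T1 ends → T1 and T2 overlap.
T3 starts after T1 ends — done with T1.
T3 starts before T2 ends → T2 and T3 overlap.
T4 starts after T2 ends.
T4 starts after T3 ends.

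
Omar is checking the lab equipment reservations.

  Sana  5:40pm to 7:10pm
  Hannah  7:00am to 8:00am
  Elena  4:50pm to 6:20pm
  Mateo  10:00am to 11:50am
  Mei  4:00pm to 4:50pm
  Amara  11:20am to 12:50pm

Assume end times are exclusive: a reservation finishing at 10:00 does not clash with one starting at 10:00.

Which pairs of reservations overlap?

Amara & Mateo, Elena & Sana

Check each pair: they overlap iff neither finishes before the other starts.
Sorted by start: Hannah, Mateo, Amara, Mei, Elena, Sana.
Mateo starts after Hannah ends; Hannah is clear from here.
Amara starts before Mateo ends → Mateo and Amara overlap.
Mei starts after Mateo ends; Mateo is clear from here.
Mei starts after Amara ends; Amara is clear from here.
Elena starts exactly when Mei ends (back-to-back, no overlap); Mei is clear from here.
Sana starts before Elena ends → Elena and Sana overlap.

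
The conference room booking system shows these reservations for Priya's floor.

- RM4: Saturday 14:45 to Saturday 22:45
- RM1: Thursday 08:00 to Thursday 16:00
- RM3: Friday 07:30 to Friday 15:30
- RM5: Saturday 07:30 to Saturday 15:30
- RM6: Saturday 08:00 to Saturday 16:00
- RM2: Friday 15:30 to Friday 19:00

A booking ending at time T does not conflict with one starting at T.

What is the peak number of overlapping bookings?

Sort all start/end points and keep a running count:
Thursday 08:00 start RM1 → 1
Thursday 16:00 end RM1 → 0
Friday 07:30 start RM3 → 1
Friday 15:30 end RM3 → 0
Friday 15:30 start RM2 → 1
Friday 19:00 end RM2 → 0
Saturday 07:30 start RM5 → 1
Saturday 08:00 start RM6 → 2
Saturday 14:45 start RM4 → 3
Saturday 15:30 end RM5 → 2
Saturday 16:00 end RM6 → 1
Saturday 22:45 end RM4 → 0
Peak is 3, at Saturday 14:45 (RM4, RM5, RM6).

3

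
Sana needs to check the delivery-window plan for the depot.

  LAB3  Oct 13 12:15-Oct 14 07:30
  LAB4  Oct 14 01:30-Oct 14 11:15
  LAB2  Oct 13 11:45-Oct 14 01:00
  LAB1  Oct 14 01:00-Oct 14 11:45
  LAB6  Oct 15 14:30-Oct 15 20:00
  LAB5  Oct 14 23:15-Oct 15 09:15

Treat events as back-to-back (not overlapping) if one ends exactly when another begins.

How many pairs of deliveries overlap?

4

Sorted by start: LAB2, LAB3, LAB1, LAB4, LAB5, LAB6.
LAB3 starts before LAB2 ends → LAB2 and LAB3 overlap.
LAB1 starts exactly when LAB2 ends (back-to-back, no overlap) — done with LAB2.
LAB1 starts before LAB3 ends → LAB3 and LAB1 overlap.
LAB4 starts before LAB3 ends → LAB3 and LAB4 overlap.
LAB5 starts after LAB3 ends — done with LAB3.
LAB4 starts before LAB1 ends → LAB1 and LAB4 overlap.
LAB5 starts after LAB1 ends — done with LAB1.
LAB5 starts after LAB4 ends — done with LAB4.
LAB6 starts after LAB5 ends.
Overlapping pairs: LAB1 & LAB3, LAB1 & LAB4, LAB2 & LAB3, LAB3 & LAB4 — 4 in total.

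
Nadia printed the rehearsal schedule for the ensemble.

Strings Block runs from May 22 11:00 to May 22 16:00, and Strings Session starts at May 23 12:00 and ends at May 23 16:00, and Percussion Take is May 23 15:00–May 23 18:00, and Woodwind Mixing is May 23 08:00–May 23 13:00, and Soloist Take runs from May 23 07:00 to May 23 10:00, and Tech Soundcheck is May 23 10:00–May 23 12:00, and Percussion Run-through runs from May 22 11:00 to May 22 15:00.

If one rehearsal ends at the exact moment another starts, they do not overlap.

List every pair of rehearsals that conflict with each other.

Sorted by start: Strings Block, Percussion Run-through, Soloist Take, Woodwind Mixing, Tech Soundcheck, Strings Session, Percussion Take.
Percussion Run-through starts before Strings Block ends → Strings Block and Percussion Run-through overlap.
Soloist Take starts after Strings Block ends; Strings Block is clear from here.
Soloist Take starts after Percussion Run-through ends; Percussion Run-through is clear from here.
Woodwind Mixing starts before Soloist Take ends → Soloist Take and Woodwind Mixing overlap.
Tech Soundcheck starts exactly when Soloist Take ends (back-to-back, no overlap); Soloist Take is clear from here.
Tech Soundcheck starts before Woodwind Mixing ends → Woodwind Mixing and Tech Soundcheck overlap.
Strings Session starts before Woodwind Mixing ends → Woodwind Mixing and Strings Session overlap.
Percussion Take starts after Woodwind Mixing ends.
Strings Session starts exactly when Tech Soundcheck ends (back-to-back, no overlap); Tech Soundcheck is clear from here.
Percussion Take starts before Strings Session ends → Strings Session and Percussion Take overlap.

Percussion Run-through & Strings Block, Percussion Take & Strings Session, Soloist Take & Woodwind Mixing, Strings Session & Woodwind Mixing, Tech Soundcheck & Woodwind Mixing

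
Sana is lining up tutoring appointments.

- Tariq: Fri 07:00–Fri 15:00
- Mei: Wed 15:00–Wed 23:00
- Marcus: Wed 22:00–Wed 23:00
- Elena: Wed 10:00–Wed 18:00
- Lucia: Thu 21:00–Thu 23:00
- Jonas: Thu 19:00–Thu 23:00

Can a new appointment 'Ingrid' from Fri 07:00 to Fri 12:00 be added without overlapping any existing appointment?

Elena: ends Wed 18:00 at or before Ingrid starts Fri 07:00 → clear.
Mei: ends Wed 23:00 at or before Ingrid starts Fri 07:00 → clear.
Marcus: ends Wed 23:00 at or before Ingrid starts Fri 07:00 → clear.
Jonas: ends Thu 23:00 at or before Ingrid starts Fri 07:00 → clear.
Lucia: ends Thu 23:00 at or before Ingrid starts Fri 07:00 → clear.
Tariq: starts Fri 07:00 before Ingrid ends Fri 12:00, and ends Fri 15:00 after Ingrid starts Fri 07:00 → overlap.
Ingrid overlaps Tariq.

No — it overlaps Tariq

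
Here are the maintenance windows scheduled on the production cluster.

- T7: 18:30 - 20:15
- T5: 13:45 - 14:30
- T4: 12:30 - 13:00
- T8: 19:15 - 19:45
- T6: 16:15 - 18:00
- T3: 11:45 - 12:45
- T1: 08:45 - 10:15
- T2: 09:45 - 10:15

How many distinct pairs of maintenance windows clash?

3

Sorted by start: T1, T2, T3, T4, T5, T6, T7, T8.
T2 starts before T1 ends → T1 and T2 overlap.
T3 starts after T1 ends, so T1 has no further overlaps.
T3 starts after T2 ends, so T2 has no further overlaps.
T4 starts before T3 ends → T3 and T4 overlap.
T5 starts after T3 ends, so T3 has no further overlaps.
T5 starts after T4 ends, so T4 has no further overlaps.
T6 starts after T5 ends, so T5 has no further overlaps.
T7 starts after T6 ends, so T6 has no further overlaps.
T8 starts before T7 ends → T7 and T8 overlap.
Overlapping pairs: T1 & T2, T3 & T4, T7 & T8 — 3 in total.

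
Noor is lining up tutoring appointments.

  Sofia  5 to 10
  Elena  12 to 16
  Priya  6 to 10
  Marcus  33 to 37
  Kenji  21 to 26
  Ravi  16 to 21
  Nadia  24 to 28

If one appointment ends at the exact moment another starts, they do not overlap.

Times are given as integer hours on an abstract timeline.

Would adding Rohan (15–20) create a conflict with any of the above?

Yes — it overlaps Elena, Ravi

Sofia: ends 10 at or before Rohan starts 15 → clear.
Priya: ends 10 at or before Rohan starts 15 → clear.
Elena: starts 12 before Rohan ends 20, and ends 16 after Rohan starts 15 → overlap.
Ravi: starts 16 before Rohan ends 20, and ends 21 after Rohan starts 15 → overlap.
Kenji: starts 21 at or after Rohan ends 20 → clear.
Nadia: starts 24 at or after Rohan ends 20 → clear.
Marcus: starts 33 at or after Rohan ends 20 → clear.
Rohan overlaps Elena, Ravi.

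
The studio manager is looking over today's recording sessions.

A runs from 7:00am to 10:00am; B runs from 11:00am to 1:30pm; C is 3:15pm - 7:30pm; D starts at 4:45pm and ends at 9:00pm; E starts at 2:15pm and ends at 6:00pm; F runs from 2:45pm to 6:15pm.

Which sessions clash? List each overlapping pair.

Two intervals overlap when each starts before the other ends.
Sorted by start: A, B, E, F, C, D.
B starts after A ends — done with A.
E starts after B ends — done with B.
F starts before E ends → E and F overlap.
C starts before E ends → E and C overlap.
D starts before E ends → E and D overlap.
C starts before F ends → F and C overlap.
D starts before F ends → F and D overlap.
D starts before C ends → C and D overlap.

C & D, C & E, C & F, D & E, D & F, E & F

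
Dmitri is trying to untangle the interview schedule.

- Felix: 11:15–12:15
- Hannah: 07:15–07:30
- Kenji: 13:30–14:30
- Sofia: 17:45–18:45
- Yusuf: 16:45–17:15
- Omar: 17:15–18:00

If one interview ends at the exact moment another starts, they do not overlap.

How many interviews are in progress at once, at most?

Sweep the timeline, counting +1 at each start and −1 at each end (ends before starts at a tie):
07:15 start Hannah → 1
07:30 end Hannah → 0
11:15 start Felix → 1
12:15 end Felix → 0
13:30 start Kenji → 1
14:30 end Kenji → 0
16:45 start Yusuf → 1
17:15 end Yusuf → 0
17:15 start Omar → 1
17:45 start Sofia → 2
18:00 end Omar → 1
18:45 end Sofia → 0
Peak is 2, at 17:45 (Omar, Sofia).

2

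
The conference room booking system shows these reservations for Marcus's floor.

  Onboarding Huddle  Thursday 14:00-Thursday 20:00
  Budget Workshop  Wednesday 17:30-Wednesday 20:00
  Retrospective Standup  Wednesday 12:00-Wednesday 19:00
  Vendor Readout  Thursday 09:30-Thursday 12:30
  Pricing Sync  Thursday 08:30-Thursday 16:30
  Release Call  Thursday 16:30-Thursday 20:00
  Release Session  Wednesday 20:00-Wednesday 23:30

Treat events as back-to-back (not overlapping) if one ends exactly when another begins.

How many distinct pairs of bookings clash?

4

Sorted by start: Retrospective Standup, Budget Workshop, Release Session, Pricing Sync, Vendor Readout, Onboarding Huddle, Release Call.
Budget Workshop starts before Retrospective Standup ends → Retrospective Standup and Budget Workshop overlap.
Release Session starts after Retrospective Standup ends, so nothing later overlaps Retrospective Standup either.
Release Session starts exactly when Budget Workshop ends (back-to-back, no overlap), so nothing later overlaps Budget Workshop either.
Pricing Sync starts after Release Session ends, so nothing later overlaps Release Session either.
Vendor Readout starts before Pricing Sync ends → Pricing Sync and Vendor Readout overlap.
Onboarding Huddle starts before Pricing Sync ends → Pricing Sync and Onboarding Huddle overlap.
Release Call starts exactly when Pricing Sync ends (back-to-back, no overlap).
Onboarding Huddle starts after Vendor Readout ends, so nothing later overlaps Vendor Readout either.
Release Call starts before Onboarding Huddle ends → Onboarding Huddle and Release Call overlap.
Overlapping pairs: Budget Workshop & Retrospective Standup, Onboarding Huddle & Pricing Sync, Onboarding Huddle & Release Call, Pricing Sync & Vendor Readout — 4 in total.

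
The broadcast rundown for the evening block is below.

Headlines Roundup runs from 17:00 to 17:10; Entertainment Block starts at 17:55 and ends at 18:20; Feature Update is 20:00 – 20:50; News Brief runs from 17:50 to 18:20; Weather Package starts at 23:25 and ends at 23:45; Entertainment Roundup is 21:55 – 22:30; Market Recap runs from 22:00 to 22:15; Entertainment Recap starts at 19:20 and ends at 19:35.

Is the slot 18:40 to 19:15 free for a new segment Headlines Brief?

Headlines Roundup: ends 17:10 at or before Headlines Brief starts 18:40 → clear.
News Brief: ends 18:20 at or before Headlines Brief starts 18:40 → clear.
Entertainment Block: ends 18:20 at or before Headlines Brief starts 18:40 → clear.
Entertainment Recap: starts 19:20 at or after Headlines Brief ends 19:15 → clear.
Feature Update: starts 20:00 at or after Headlines Brief ends 19:15 → clear.
Entertainment Roundup: starts 21:55 at or after Headlines Brief ends 19:15 → clear.
Market Recap: starts 22:00 at or after Headlines Brief ends 19:15 → clear.
Weather Package: starts 23:25 at or after Headlines Brief ends 19:15 → clear.

Yes — the slot is free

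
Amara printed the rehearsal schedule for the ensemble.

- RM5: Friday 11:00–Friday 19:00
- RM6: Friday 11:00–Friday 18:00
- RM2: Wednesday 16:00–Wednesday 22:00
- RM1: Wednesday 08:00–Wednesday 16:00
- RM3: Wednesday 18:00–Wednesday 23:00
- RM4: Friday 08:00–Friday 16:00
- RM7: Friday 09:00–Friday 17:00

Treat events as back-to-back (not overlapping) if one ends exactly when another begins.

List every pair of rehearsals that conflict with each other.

RM2 & RM3, RM4 & RM5, RM4 & RM6, RM4 & RM7, RM5 & RM6, RM5 & RM7, RM6 & RM7

Two intervals overlap when each starts before the other ends.
Sorted by start: RM1, RM2, RM3, RM4, RM7, RM5, RM6.
RM2 starts exactly when RM1 ends (back-to-back, no overlap), so nothing later overlaps RM1 either.
RM3 starts before RM2 ends → RM2 and RM3 overlap.
RM4 starts after RM2 ends, so nothing later overlaps RM2 either.
RM4 starts after RM3 ends, so nothing later overlaps RM3 either.
RM7 starts before RM4 ends → RM4 and RM7 overlap.
RM5 starts before RM4 ends → RM4 and RM5 overlap.
RM6 starts before RM4 ends → RM4 and RM6 overlap.
RM5 starts before RM7 ends → RM7 and RM5 overlap.
RM6 starts before RM7 ends → RM7 and RM6 overlap.
RM6 starts before RM5 ends → RM5 and RM6 overlap.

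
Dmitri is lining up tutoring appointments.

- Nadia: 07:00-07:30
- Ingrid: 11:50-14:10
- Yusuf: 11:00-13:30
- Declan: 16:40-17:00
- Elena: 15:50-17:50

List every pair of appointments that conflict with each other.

Check each pair: they overlap iff neither finishes before the other starts.
Sorted by start: Nadia, Yusuf, Ingrid, Elena, Declan.
Yusuf starts after Nadia ends, so Nadia has no further overlaps.
Ingrid starts before Yusuf ends → Yusuf and Ingrid overlap.
Elena starts after Yusuf ends, so Yusuf has no further overlaps.
Elena starts after Ingrid ends, so Ingrid has no further overlaps.
Declan starts before Elena ends → Elena and Declan overlap.

Declan & Elena, Ingrid & Yusuf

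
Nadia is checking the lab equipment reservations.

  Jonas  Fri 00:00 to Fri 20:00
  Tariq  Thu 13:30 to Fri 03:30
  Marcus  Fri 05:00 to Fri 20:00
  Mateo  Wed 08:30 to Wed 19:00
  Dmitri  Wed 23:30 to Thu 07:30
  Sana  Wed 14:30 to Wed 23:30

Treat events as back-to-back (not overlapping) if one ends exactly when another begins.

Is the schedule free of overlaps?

Sorted by start: Mateo, Sana, Dmitri, Tariq, Jonas, Marcus.
Sana starts before Mateo ends → Mateo and Sana overlap.
That's a conflict, so the schedule is not conflict-free.

No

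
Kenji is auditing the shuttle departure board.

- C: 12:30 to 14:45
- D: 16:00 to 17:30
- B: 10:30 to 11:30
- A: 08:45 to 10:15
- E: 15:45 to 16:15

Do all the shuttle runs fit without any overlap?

Sorted by start: A, B, C, E, D.
B starts after A ends, so nothing later overlaps A either.
C starts after B ends, so nothing later overlaps B either.
E starts after C ends, so nothing later overlaps C either.
D starts before E ends → E and D overlap.
That's a conflict, so the schedule is not conflict-free.

No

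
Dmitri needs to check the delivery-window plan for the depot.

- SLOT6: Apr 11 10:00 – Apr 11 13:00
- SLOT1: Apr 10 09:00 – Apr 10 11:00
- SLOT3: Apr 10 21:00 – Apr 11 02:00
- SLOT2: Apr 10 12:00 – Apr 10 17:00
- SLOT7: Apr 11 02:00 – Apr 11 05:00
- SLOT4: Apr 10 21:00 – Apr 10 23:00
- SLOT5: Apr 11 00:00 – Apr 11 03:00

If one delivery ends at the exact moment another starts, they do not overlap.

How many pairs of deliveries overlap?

Two intervals overlap when each starts before the other ends.
Sorted by start: SLOT1, SLOT2, SLOT3, SLOT4, SLOT5, SLOT7, SLOT6.
SLOT2 starts after SLOT1 ends, so nothing later overlaps SLOT1 either.
SLOT3 starts after SLOT2 ends, so nothing later overlaps SLOT2 either.
SLOT4 starts before SLOT3 ends → SLOT3 and SLOT4 overlap.
SLOT5 starts before SLOT3 ends → SLOT3 and SLOT5 overlap.
SLOT7 starts exactly when SLOT3 ends (back-to-back, no overlap), so nothing later overlaps SLOT3 either.
SLOT5 starts after SLOT4 ends, so nothing later overlaps SLOT4 either.
SLOT7 starts before SLOT5 ends → SLOT5 and SLOT7 overlap.
SLOT6 starts after SLOT5 ends.
SLOT6 starts after SLOT7 ends.
Overlapping pairs: SLOT3 & SLOT4, SLOT3 & SLOT5, SLOT5 & SLOT7 — 3 in total.

3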